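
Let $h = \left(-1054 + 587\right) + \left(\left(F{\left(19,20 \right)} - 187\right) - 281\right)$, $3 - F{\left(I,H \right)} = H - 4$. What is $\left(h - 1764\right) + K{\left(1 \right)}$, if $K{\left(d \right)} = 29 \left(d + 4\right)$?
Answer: $-2567$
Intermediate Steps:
$F{\left(I,H \right)} = 7 - H$ ($F{\left(I,H \right)} = 3 - \left(H - 4\right) = 3 - \left(-4 + H\right) = 7 - H$)
$K{\left(d \right)} = 116 + 29 d$ ($K{\left(d \right)} = 29 \left(4 + d\right) = 116 + 29 d$)
$h = -948$ ($h = \left(-1054 + 587\right) + \left(\left(\left(7 - 20\right) - 187\right) - 281\right) = -467 + \left(\left(\left(7 - 20\right) - 187\right) - 281\right) = -467 - 481 = -948$)
$\left(h - 1764\right) + K{\left(1 \right)} = \left(-948 - 1764\right) + \left(116 + 29 \cdot 1\right) = -2712 + \left(116 + 29\right) = -2712 + 145 = -2567$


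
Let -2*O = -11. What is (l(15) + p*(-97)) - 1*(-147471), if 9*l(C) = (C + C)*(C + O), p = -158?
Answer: 488596/3 ≈ 1.6287e+5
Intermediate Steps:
O = 11/2 (O = -1/2*(-11) = 11/2 ≈ 5.5000)
l(C) = 2*C*(11/2 + C)/9 (l(C) = ((C + C)*(C + 11/2))/9 = ((2*C)*(11/2 + C))/9 = (2*C*(11/2 + C))/9 = 2*C*(11/2 + C)/9)
(l(15) + p*(-97)) - 1*(-147471) = ((1/9)*15*(11 + 2*15) - 158*(-97)) - 1*(-147471) = ((1/9)*15*(11 + 30) + 15326) + 147471 = ((1/9)*15*41 + 15326) + 147471 = (205/3 + 15326) + 147471 = 46183/3 + 147471 = 488596/3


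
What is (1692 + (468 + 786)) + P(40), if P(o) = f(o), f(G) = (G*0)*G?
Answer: 2946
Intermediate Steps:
f(G) = 0 (f(G) = 0*G = 0)
P(o) = 0
(1692 + (468 + 786)) + P(40) = (1692 + (468 + 786)) + 0 = (1692 + 1254) + 0 = 2946 + 0 = 2946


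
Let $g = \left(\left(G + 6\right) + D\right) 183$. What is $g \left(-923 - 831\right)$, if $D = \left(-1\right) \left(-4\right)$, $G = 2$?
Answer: $-3851784$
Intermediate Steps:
$D = 4$
$g = 2196$ ($g = \left(\left(2 + 6\right) + 4\right) 183 = \left(8 + 4\right) 183 = 12 \cdot 183 = 2196$)
$g \left(-923 - 831\right) = 2196 \left(-923 - 831\right) = 2196 \left(-1754\right) = -3851784$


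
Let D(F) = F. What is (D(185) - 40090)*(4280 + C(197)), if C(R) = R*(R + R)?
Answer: -3268139690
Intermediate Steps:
C(R) = 2*R² (C(R) = R*(2*R) = 2*R²)
(D(185) - 40090)*(4280 + C(197)) = (185 - 40090)*(4280 + 2*197²) = -39905*(4280 + 2*38809) = -39905*(4280 + 77618) = -39905*81898 = -3268139690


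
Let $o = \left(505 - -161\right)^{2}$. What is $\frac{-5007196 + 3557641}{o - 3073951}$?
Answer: $\frac{289911}{526079} \approx 0.55108$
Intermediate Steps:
$o = 443556$ ($o = \left(505 + 161\right)^{2} = 666^{2} = 443556$)
$\frac{-5007196 + 3557641}{o - 3073951} = \frac{-5007196 + 3557641}{443556 - 3073951} = - \frac{1449555}{-2630395} = \left(-1449555\right) \left(- \frac{1}{2630395}\right) = \frac{289911}{526079}$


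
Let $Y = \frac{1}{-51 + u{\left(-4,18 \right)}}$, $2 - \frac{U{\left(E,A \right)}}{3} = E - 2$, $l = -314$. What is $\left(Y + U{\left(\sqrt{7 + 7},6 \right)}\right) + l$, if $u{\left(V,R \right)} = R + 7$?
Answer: $- \frac{7853}{26} - 3 \sqrt{14} \approx -313.26$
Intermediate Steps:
$u{\left(V,R \right)} = 7 + R$
$U{\left(E,A \right)} = 12 - 3 E$ ($U{\left(E,A \right)} = 6 - 3 \left(E - 2\right) = 6 - 3 \left(-2 + E\right) = 6 - \left(-6 + 3 E\right) = 12 - 3 E$)
$Y = - \frac{1}{26}$ ($Y = \frac{1}{-51 + \left(7 + 18\right)} = \frac{1}{-51 + 25} = \frac{1}{-26} = - \frac{1}{26} \approx -0.038462$)
$\left(Y + U{\left(\sqrt{7 + 7},6 \right)}\right) + l = \left(- \frac{1}{26} + \left(12 - 3 \sqrt{7 + 7}\right)\right) - 314 = \left(- \frac{1}{26} + \left(12 - 3 \sqrt{14}\right)\right) - 314 = \left(\frac{311}{26} - 3 \sqrt{14}\right) - 314 = - \frac{7853}{26} - 3 \sqrt{14}$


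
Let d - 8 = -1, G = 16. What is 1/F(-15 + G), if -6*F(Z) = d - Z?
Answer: -1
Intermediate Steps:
d = 7 (d = 8 - 1 = 7)
F(Z) = -7/6 + Z/6 (F(Z) = -(7 - Z)/6 = -7/6 + Z/6)
1/F(-15 + G) = 1/(-7/6 + (-15 + 16)/6) = 1/(-7/6 + (1/6)*1) = 1/(-7/6 + 1/6) = 1/(-1) = -1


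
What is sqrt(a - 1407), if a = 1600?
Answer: sqrt(193) ≈ 13.892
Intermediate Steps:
sqrt(a - 1407) = sqrt(1600 - 1407) = sqrt(193)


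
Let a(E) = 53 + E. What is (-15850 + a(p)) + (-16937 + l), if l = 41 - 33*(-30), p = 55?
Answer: -31648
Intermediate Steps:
l = 1031 (l = 41 + 990 = 1031)
(-15850 + a(p)) + (-16937 + l) = (-15850 + (53 + 55)) + (-16937 + 1031) = (-15850 + 108) - 15906 = -15742 - 15906 = -31648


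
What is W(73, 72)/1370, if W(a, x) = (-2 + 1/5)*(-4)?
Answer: 18/3425 ≈ 0.0052555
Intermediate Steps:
W(a, x) = 36/5 (W(a, x) = (-2 + 1/5)*(-4) = -9/5*(-4) = 36/5)
W(73, 72)/1370 = (36/5)/1370 = (36/5)*(1/1370) = 18/3425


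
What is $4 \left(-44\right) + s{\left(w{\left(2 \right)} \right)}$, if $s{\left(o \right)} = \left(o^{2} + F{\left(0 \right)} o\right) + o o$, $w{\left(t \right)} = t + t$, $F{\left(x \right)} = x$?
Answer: $-144$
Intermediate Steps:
$w{\left(t \right)} = 2 t$
$s{\left(o \right)} = 2 o^{2}$ ($s{\left(o \right)} = \left(o^{2} + 0 o\right) + o o = \left(o^{2} + 0\right) + o^{2} = o^{2} + o^{2} = 2 o^{2}$)
$4 \left(-44\right) + s{\left(w{\left(2 \right)} \right)} = 4 \left(-44\right) + 2 \left(2 \cdot 2\right)^{2} = -176 + 2 \cdot 4^{2} = -176 + 2 \cdot 16 = -176 + 32 = -144$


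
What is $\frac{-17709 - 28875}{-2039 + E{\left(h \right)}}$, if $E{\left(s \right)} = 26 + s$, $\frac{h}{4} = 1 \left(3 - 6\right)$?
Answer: $\frac{5176}{225} \approx 23.004$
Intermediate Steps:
$h = -12$ ($h = 4 \cdot 1 \left(3 - 6\right) = 4 \cdot 1 \left(-3\right) = 4 \left(-3\right) = -12$)
$\frac{-17709 - 28875}{-2039 + E{\left(h \right)}} = \frac{-17709 - 28875}{-2039 + \left(26 - 12\right)} = - \frac{46584}{-2039 + 14} = - \frac{46584}{-2025} = \left(-46584\right) \left(- \frac{1}{2025}\right) = \frac{5176}{225}$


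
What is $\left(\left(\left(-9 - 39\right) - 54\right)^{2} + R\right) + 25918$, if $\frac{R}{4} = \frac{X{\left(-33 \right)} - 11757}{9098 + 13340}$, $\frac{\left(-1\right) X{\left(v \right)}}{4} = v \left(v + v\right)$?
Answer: $\frac{407455580}{11219} \approx 36318.0$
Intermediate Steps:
$X{\left(v \right)} = - 8 v^{2}$ ($X{\left(v \right)} = - 4 v \left(v + v\right) = - 4 v 2 v = - 4 \cdot 2 v^{2} = - 8 v^{2}$)
$R = - \frac{40938}{11219}$ ($R = 4 \frac{- 8 \left(-33\right)^{2} - 11757}{9098 + 13340} = 4 \frac{\left(-8\right) 1089 - 11757}{22438} = 4 \left(-8712 - 11757\right) \frac{1}{22438} = 4 \left(\left(-20469\right) \frac{1}{22438}\right) = 4 \left(- \frac{20469}{22438}\right) = - \frac{40938}{11219} \approx -3.649$)
$\left(\left(\left(-9 - 39\right) - 54\right)^{2} + R\right) + 25918 = \left(\left(\left(-9 - 39\right) - 54\right)^{2} - \frac{40938}{11219}\right) + 25918 = \left(\left(-48 - 54\right)^{2} - \frac{40938}{11219}\right) + 25918 = \left(\left(-102\right)^{2} - \frac{40938}{11219}\right) + 25918 = \left(10404 - \frac{40938}{11219}\right) + 25918 = \frac{116681538}{11219} + 25918 = \frac{407455580}{11219}$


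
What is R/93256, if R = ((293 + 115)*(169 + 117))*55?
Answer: 802230/11657 ≈ 68.820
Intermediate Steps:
R = 6417840 (R = (408*286)*55 = 116688*55 = 6417840)
R/93256 = 6417840/93256 = 6417840*(1/93256) = 802230/11657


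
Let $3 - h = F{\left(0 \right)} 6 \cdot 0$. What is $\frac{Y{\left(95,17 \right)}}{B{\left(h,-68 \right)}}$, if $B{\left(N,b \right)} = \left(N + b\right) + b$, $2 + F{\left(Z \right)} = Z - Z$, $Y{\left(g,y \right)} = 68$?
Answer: $- \frac{68}{133} \approx -0.51128$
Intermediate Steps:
$F{\left(Z \right)} = -2$ ($F{\left(Z \right)} = -2 + \left(Z - Z\right) = -2 + 0 = -2$)
$h = 3$ ($h = 3 - \left(-2\right) 6 \cdot 0 = 3 - \left(-12\right) 0 = 3 - 0 = 3 + 0 = 3$)
$B{\left(N,b \right)} = N + 2 b$
$\frac{Y{\left(95,17 \right)}}{B{\left(h,-68 \right)}} = \frac{68}{3 + 2 \left(-68\right)} = \frac{68}{3 - 136} = \frac{68}{-133} = 68 \left(- \frac{1}{133}\right) = - \frac{68}{133}$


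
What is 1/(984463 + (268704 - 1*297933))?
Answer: 1/955234 ≈ 1.0469e-6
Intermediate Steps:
1/(984463 + (268704 - 1*297933)) = 1/(984463 + (268704 - 297933)) = 1/(984463 - 29229) = 1/955234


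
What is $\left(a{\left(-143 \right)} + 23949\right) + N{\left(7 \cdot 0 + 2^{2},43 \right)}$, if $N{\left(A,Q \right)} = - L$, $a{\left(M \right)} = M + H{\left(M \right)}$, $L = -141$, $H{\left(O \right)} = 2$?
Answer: $23949$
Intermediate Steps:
$a{\left(M \right)} = 2 + M$ ($a{\left(M \right)} = M + 2 = 2 + M$)
$N{\left(A,Q \right)} = 141$ ($N{\left(A,Q \right)} = \left(-1\right) \left(-141\right) = 141$)
$\left(a{\left(-143 \right)} + 23949\right) + N{\left(7 \cdot 0 + 2^{2},43 \right)} = \left(\left(2 - 143\right) + 23949\right) + 141 = \left(-141 + 23949\right) + 141 = 23808 + 141 = 23949$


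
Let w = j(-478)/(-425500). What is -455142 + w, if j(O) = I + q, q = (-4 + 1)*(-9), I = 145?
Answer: -48415730293/106375 ≈ -4.5514e+5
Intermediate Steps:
q = 27 (q = -3*(-9) = 27)
j(O) = 172 (j(O) = 145 + 27 = 172)
w = -43/106375 (w = 172/(-425500) = 172*(-1/425500) = -43/106375 ≈ -0.00040423)
-455142 + w = -455142 - 43/106375 = -48415730293/106375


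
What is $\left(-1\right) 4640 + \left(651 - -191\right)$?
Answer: $-3798$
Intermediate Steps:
$\left(-1\right) 4640 + \left(651 - -191\right) = -4640 + \left(651 + 191\right) = -4640 + 842 = -3798$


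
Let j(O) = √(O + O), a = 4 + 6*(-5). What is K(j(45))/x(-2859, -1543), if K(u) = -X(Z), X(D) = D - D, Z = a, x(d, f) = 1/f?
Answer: 0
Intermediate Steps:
a = -26 (a = 4 - 30 = -26)
Z = -26
X(D) = 0
j(O) = √2*√O (j(O) = √(2*O) = √2*√O)
K(u) = 0 (K(u) = -1*0 = 0)
K(j(45))/x(-2859, -1543) = 0/(1/(-1543)) = 0/(-1/1543) = 0*(-1543) = 0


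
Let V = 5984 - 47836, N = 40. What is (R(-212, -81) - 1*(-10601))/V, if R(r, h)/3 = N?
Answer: -10721/41852 ≈ -0.25616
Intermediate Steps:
R(r, h) = 120 (R(r, h) = 3*40 = 120)
V = -41852
(R(-212, -81) - 1*(-10601))/V = (120 - 1*(-10601))/(-41852) = (120 + 10601)*(-1/41852) = 10721*(-1/41852) = -10721/41852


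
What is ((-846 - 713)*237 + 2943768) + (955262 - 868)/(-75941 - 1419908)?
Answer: 3850740688571/1495849 ≈ 2.5743e+6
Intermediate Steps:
((-846 - 713)*237 + 2943768) + (955262 - 868)/(-75941 - 1419908) = (-1559*237 + 2943768) + 954394/(-1495849) = (-369483 + 2943768) + 954394*(-1/1495849) = 2574285 - 954394/1495849 = 3850740688571/1495849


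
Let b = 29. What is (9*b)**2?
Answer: 68121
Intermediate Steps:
(9*b)**2 = (9*29)**2 = 261**2 = 68121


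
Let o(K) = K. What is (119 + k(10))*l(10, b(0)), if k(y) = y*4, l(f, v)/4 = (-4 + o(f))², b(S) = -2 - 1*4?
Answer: 22896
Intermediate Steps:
b(S) = -6 (b(S) = -2 - 4 = -6)
l(f, v) = 4*(-4 + f)²
k(y) = 4*y
(119 + k(10))*l(10, b(0)) = (119 + 4*10)*(4*(-4 + 10)²) = (119 + 40)*(4*6²) = 159*(4*36) = 159*144 = 22896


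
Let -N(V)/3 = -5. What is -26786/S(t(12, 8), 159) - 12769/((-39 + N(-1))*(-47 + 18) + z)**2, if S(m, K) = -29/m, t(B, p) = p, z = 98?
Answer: 135094499267/18282644 ≈ 7389.2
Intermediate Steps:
N(V) = 15 (N(V) = -3*(-5) = 15)
-26786/S(t(12, 8), 159) - 12769/((-39 + N(-1))*(-47 + 18) + z)**2 = -26786/((-29/8)) - 12769/((-39 + 15)*(-47 + 18) + 98)**2 = -26786/((-29*1/8)) - 12769/(-24*(-29) + 98)**2 = -26786/(-29/8) - 12769/(696 + 98)**2 = -26786*(-8/29) - 12769/(794**2) = 214288/29 - 12769/630436 = 135094499267/18282644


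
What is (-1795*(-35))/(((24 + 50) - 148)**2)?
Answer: 62825/5476 ≈ 11.473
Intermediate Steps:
(-1795*(-35))/(((24 + 50) - 148)**2) = 62825/((74 - 148)**2) = 62825/((-74)**2) = 62825/5476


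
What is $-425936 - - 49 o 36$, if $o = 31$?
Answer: $-371252$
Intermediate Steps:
$-425936 - - 49 o 36 = -425936 - \left(-49\right) 31 \cdot 36 = -425936 - \left(-1519\right) 36 = -425936 - -54684 = -425936 + 54684 = -371252$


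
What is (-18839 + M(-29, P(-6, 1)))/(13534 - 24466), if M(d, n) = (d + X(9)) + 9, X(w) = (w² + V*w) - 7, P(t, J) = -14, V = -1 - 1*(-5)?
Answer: 18749/10932 ≈ 1.7151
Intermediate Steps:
V = 4 (V = -1 + 5 = 4)
X(w) = -7 + w² + 4*w (X(w) = (w² + 4*w) - 7 = -7 + w² + 4*w)
M(d, n) = 119 + d (M(d, n) = (d + (-7 + 9² + 4*9)) + 9 = (d + (-7 + 81 + 36)) + 9 = (d + 110) + 9 = (110 + d) + 9 = 119 + d)
(-18839 + M(-29, P(-6, 1)))/(13534 - 24466) = (-18839 + (119 - 29))/(13534 - 24466) = (-18839 + 90)/(-10932) = -18749*(-1/10932) = 18749/10932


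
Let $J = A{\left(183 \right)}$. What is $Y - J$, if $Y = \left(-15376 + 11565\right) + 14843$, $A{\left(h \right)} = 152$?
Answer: $10880$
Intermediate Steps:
$J = 152$
$Y = 11032$ ($Y = -3811 + 14843 = 11032$)
$Y - J = 11032 - 152 = 10880$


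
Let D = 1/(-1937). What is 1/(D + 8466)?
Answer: 1937/16398641 ≈ 0.00011812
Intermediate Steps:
D = -1/1937 ≈ -0.00051626
1/(D + 8466) = 1/(-1/1937 + 8466) = 1/(16398641/1937) = 1937/16398641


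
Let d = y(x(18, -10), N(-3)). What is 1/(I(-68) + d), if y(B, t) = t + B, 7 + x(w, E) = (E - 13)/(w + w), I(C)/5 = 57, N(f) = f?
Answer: 36/9877 ≈ 0.0036448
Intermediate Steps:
I(C) = 285 (I(C) = 5*57 = 285)
x(w, E) = -7 + (-13 + E)/(2*w) (x(w, E) = -7 + (E - 13)/(w + w) = -7 + (-13 + E)/((2*w)) = -7 + (-13 + E)*(1/(2*w)) = -7 + (-13 + E)/(2*w))
y(B, t) = B + t
d = -383/36 (d = (1/2)*(-13 - 10 - 14*18)/18 - 3 = (1/2)*(1/18)*(-13 - 10 - 252) - 3 = (1/2)*(1/18)*(-275) - 3 = -275/36 - 3 = -383/36 ≈ -10.639)
1/(I(-68) + d) = 1/(285 - 383/36) = 1/(9877/36) = 36/9877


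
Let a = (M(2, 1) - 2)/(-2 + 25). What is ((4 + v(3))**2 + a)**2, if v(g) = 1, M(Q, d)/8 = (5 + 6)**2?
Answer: 4489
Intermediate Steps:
M(Q, d) = 968 (M(Q, d) = 8*(5 + 6)**2 = 8*11**2 = 8*121 = 968)
a = 42 (a = (968 - 2)/(-2 + 25) = 966/23 = 966*(1/23) = 42)
((4 + v(3))**2 + a)**2 = ((4 + 1)**2 + 42)**2 = (5**2 + 42)**2 = (25 + 42)**2 = 67**2 = 4489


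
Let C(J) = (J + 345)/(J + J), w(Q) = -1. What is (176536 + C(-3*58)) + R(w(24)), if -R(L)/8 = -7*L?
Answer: 20471623/116 ≈ 1.7648e+5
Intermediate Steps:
R(L) = 56*L (R(L) = -(-56)*L = 56*L)
C(J) = (345 + J)/(2*J) (C(J) = (345 + J)/((2*J)) = (345 + J)*(1/(2*J)) = (345 + J)/(2*J))
(176536 + C(-3*58)) + R(w(24)) = (176536 + (345 - 3*58)/(2*((-3*58)))) + 56*(-1) = (176536 + (½)*(345 - 174)/(-174)) - 56 = (176536 + (½)*(-1/174)*171) - 56 = (176536 - 57/116) - 56 = 20478119/116 - 56 = 20471623/116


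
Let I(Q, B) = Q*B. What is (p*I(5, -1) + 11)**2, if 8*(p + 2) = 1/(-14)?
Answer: 5555449/12544 ≈ 442.88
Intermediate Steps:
p = -225/112 (p = -2 + (1/8)/(-14) = -2 + (1/8)*(-1/14) = -2 - 1/112 = -225/112 ≈ -2.0089)
I(Q, B) = B*Q
(p*I(5, -1) + 11)**2 = (-(-225)*5/112 + 11)**2 = (-225/112*(-5) + 11)**2 = (1125/112 + 11)**2 = (2357/112)**2 = 5555449/12544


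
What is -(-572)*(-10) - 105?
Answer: -5825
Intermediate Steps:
-(-572)*(-10) - 105 = -143*40 - 105 = -5720 - 105 = -5825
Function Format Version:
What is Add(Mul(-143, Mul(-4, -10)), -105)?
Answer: -5825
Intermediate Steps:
Add(Mul(-143, Mul(-4, -10)), -105) = Add(Mul(-143, 40), -105) = Add(-5720, -105) = -5825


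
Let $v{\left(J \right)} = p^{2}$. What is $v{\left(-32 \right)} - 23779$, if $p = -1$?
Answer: $-23778$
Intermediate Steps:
$v{\left(J \right)} = 1$ ($v{\left(J \right)} = \left(-1\right)^{2} = 1$)
$v{\left(-32 \right)} - 23779 = 1 - 23779 = -23778$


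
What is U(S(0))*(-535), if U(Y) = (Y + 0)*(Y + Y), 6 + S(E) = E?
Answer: -38520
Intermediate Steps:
S(E) = -6 + E
U(Y) = 2*Y**2 (U(Y) = Y*(2*Y) = 2*Y**2)
U(S(0))*(-535) = (2*(-6 + 0)**2)*(-535) = (2*(-6)**2)*(-535) = (2*36)*(-535) = 72*(-535) = -38520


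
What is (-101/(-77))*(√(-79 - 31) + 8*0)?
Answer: 101*I*√110/77 ≈ 13.757*I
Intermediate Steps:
(-101/(-77))*(√(-79 - 31) + 8*0) = (-101*(-1/77))*(√(-110) + 0) = 101*(I*√110 + 0)/77 = 101*(I*√110)/77 = 101*I*√110/77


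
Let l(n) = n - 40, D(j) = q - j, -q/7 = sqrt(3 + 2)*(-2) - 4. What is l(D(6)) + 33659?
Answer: 33641 + 14*sqrt(5) ≈ 33672.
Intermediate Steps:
q = 28 + 14*sqrt(5) (q = -7*(sqrt(3 + 2)*(-2) - 4) = -7*(sqrt(5)*(-2) - 4) = -7*(-2*sqrt(5) - 4) = -7*(-4 - 2*sqrt(5)) = 28 + 14*sqrt(5) ≈ 59.305)
D(j) = 28 - j + 14*sqrt(5) (D(j) = (28 + 14*sqrt(5)) - j = 28 - j + 14*sqrt(5))
l(n) = -40 + n
l(D(6)) + 33659 = (-40 + (28 - 1*6 + 14*sqrt(5))) + 33659 = (-40 + (28 - 6 + 14*sqrt(5))) + 33659 = (-40 + (22 + 14*sqrt(5))) + 33659 = (-18 + 14*sqrt(5)) + 33659 = 33641 + 14*sqrt(5)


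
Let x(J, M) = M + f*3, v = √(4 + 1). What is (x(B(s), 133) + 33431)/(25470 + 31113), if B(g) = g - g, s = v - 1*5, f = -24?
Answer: 11164/18861 ≈ 0.59191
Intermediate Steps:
v = √5 ≈ 2.2361
s = -5 + √5 (s = √5 - 1*5 = √5 - 5 = -5 + √5 ≈ -2.7639)
B(g) = 0
x(J, M) = -72 + M (x(J, M) = M - 24*3 = M - 72 = -72 + M)
(x(B(s), 133) + 33431)/(25470 + 31113) = ((-72 + 133) + 33431)/(25470 + 31113) = (61 + 33431)/56583 = 33492*(1/56583) = 11164/18861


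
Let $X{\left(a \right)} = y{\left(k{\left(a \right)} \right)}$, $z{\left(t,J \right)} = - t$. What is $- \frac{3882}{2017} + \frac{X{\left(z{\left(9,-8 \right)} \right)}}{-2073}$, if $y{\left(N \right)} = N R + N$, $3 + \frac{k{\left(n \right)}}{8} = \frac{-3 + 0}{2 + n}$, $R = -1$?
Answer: $- \frac{3882}{2017} \approx -1.9246$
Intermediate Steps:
$k{\left(n \right)} = -24 - \frac{24}{2 + n}$ ($k{\left(n \right)} = -24 + 8 \frac{-3 + 0}{2 + n} = -24 + 8 \left(- \frac{3}{2 + n}\right) = -24 - \frac{24}{2 + n}$)
$y{\left(N \right)} = 0$ ($y{\left(N \right)} = N \left(-1\right) + N = - N + N = 0$)
$X{\left(a \right)} = 0$
$- \frac{3882}{2017} + \frac{X{\left(z{\left(9,-8 \right)} \right)}}{-2073} = - \frac{3882}{2017} + \frac{0}{-2073} = \left(-3882\right) \frac{1}{2017} + 0 \left(- \frac{1}{2073}\right) = - \frac{3882}{2017} + 0 = - \frac{3882}{2017}$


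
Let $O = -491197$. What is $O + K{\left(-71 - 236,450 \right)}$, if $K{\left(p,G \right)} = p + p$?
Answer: $-491811$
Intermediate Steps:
$K{\left(p,G \right)} = 2 p$
$O + K{\left(-71 - 236,450 \right)} = -491197 + 2 \left(-71 - 236\right) = -491197 + 2 \left(-307\right) = -491197 - 614 = -491811$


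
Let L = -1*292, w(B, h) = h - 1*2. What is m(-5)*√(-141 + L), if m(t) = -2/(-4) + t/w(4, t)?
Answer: 17*I*√433/14 ≈ 25.268*I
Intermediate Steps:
w(B, h) = -2 + h (w(B, h) = h - 2 = -2 + h)
L = -292
m(t) = ½ + t/(-2 + t) (m(t) = -2/(-4) + t/(-2 + t) = -2*(-¼) + t/(-2 + t) = ½ + t/(-2 + t))
m(-5)*√(-141 + L) = ((-2 + 3*(-5))/(2*(-2 - 5)))*√(-141 - 292) = ((½)*(-2 - 15)/(-7))*√(-433) = ((½)*(-⅐)*(-17))*(I*√433) = 17*(I*√433)/14 = 17*I*√433/14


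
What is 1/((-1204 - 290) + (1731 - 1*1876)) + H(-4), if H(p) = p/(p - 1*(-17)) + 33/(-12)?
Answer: -260653/85228 ≈ -3.0583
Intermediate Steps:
H(p) = -11/4 + p/(17 + p) (H(p) = p/(p + 17) + 33*(-1/12) = p/(17 + p) - 11/4 = -11/4 + p/(17 + p))
1/((-1204 - 290) + (1731 - 1*1876)) + H(-4) = 1/((-1204 - 290) + (1731 - 1*1876)) + (-187 - 7*(-4))/(4*(17 - 4)) = 1/(-1494 + (1731 - 1876)) + (¼)*(-187 + 28)/13 = 1/(-1494 - 145) + (¼)*(1/13)*(-159) = 1/(-1639) - 159/52 = -1/1639 - 159/52 = -260653/85228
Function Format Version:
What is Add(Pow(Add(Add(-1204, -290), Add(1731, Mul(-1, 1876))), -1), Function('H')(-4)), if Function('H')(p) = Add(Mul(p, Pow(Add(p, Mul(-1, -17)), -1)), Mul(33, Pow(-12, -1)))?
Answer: Rational(-260653, 85228) ≈ -3.0583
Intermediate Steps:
Function('H')(p) = Add(Rational(-11, 4), Mul(p, Pow(Add(17, p), -1))) (Function('H')(p) = Add(Mul(p, Pow(Add(p, 17), -1)), Mul(33, Rational(-1, 12))) = Add(Mul(p, Pow(Add(17, p), -1)), Rational(-11, 4)) = Add(Rational(-11, 4), Mul(p, Pow(Add(17, p), -1))))
Add(Pow(Add(Add(-1204, -290), Add(1731, Mul(-1, 1876))), -1), Function('H')(-4)) = Add(Pow(Add(Add(-1204, -290), Add(1731, Mul(-1, 1876))), -1), Mul(Rational(1, 4), Pow(Add(17, -4), -1), Add(-187, Mul(-7, -4)))) = Add(Pow(Add(-1494, Add(1731, -1876)), -1), Mul(Rational(1, 4), Pow(13, -1), Add(-187, 28))) = Add(Pow(Add(-1494, -145), -1), Mul(Rational(1, 4), Rational(1, 13), -159)) = Add(Pow(-1639, -1), Rational(-159, 52)) = Add(Rational(-1, 1639), Rational(-159, 52)) = Rational(-260653, 85228)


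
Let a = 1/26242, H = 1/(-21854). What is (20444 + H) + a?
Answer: 2931121025051/143373167 ≈ 20444.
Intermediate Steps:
H = -1/21854 ≈ -4.5758e-5
a = 1/26242 ≈ 3.8107e-5
(20444 + H) + a = (20444 - 1/21854) + 1/26242 = 446783175/21854 + 1/26242 = 2931121025051/143373167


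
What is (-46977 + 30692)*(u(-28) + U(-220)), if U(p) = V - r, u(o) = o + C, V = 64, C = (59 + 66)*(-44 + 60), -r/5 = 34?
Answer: -35924710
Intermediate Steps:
r = -170 (r = -5*34 = -170)
C = 2000 (C = 125*16 = 2000)
u(o) = 2000 + o (u(o) = o + 2000 = 2000 + o)
U(p) = 234 (U(p) = 64 - 1*(-170) = 64 + 170 = 234)
(-46977 + 30692)*(u(-28) + U(-220)) = (-46977 + 30692)*((2000 - 28) + 234) = -16285*(1972 + 234) = -16285*2206 = -35924710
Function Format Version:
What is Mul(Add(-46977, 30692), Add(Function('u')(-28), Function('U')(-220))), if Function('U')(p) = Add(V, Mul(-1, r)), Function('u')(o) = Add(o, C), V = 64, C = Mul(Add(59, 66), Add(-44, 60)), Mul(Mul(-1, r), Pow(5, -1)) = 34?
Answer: -35924710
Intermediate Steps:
r = -170 (r = Mul(-5, 34) = -170)
C = 2000 (C = Mul(125, 16) = 2000)
Function('u')(o) = Add(2000, o) (Function('u')(o) = Add(o, 2000) = Add(2000, o))
Function('U')(p) = 234 (Function('U')(p) = Add(64, Mul(-1, -170)) = Add(64, 170) = 234)
Mul(Add(-46977, 30692), Add(Function('u')(-28), Function('U')(-220))) = Mul(Add(-46977, 30692), Add(Add(2000, -28), 234)) = Mul(-16285, Add(1972, 234)) = Mul(-16285, 2206) = -35924710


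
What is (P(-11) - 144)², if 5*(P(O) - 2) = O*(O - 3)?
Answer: 309136/25 ≈ 12365.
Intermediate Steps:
P(O) = 2 + O*(-3 + O)/5 (P(O) = 2 + (O*(O - 3))/5 = 2 + (O*(-3 + O))/5 = 2 + O*(-3 + O)/5)
(P(-11) - 144)² = ((2 - ⅗*(-11) + (⅕)*(-11)²) - 144)² = ((2 + 33/5 + (⅕)*121) - 144)² = ((2 + 33/5 + 121/5) - 144)² = (164/5 - 144)² = (-556/5)² = 309136/25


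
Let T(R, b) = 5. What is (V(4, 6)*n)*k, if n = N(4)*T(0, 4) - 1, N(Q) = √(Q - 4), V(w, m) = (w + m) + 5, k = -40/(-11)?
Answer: -600/11 ≈ -54.545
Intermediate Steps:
k = 40/11 (k = -40*(-1/11) = 40/11 ≈ 3.6364)
V(w, m) = 5 + m + w (V(w, m) = (m + w) + 5 = 5 + m + w)
N(Q) = √(-4 + Q)
n = -1 (n = √(-4 + 4)*5 - 1 = √0*5 - 1 = 0*5 - 1 = 0 - 1 = -1)
(V(4, 6)*n)*k = ((5 + 6 + 4)*(-1))*(40/11) = (15*(-1))*(40/11) = -15*40/11 = -600/11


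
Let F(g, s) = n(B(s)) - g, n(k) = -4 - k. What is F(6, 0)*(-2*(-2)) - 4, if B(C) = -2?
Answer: -36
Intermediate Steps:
F(g, s) = -2 - g (F(g, s) = (-4 - 1*(-2)) - g = (-4 + 2) - g = -2 - g)
F(6, 0)*(-2*(-2)) - 4 = (-2 - 1*6)*(-2*(-2)) - 4 = (-2 - 6)*4 - 4 = -8*4 - 4 = -32 - 4 = -36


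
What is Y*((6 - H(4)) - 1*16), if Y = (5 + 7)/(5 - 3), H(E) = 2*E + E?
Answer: -132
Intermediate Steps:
H(E) = 3*E
Y = 6 (Y = 12/2 = 12*(1/2) = 6)
Y*((6 - H(4)) - 1*16) = 6*((6 - 3*4) - 1*16) = 6*((6 - 1*12) - 16) = 6*((6 - 12) - 16) = 6*(-6 - 16) = 6*(-22) = -132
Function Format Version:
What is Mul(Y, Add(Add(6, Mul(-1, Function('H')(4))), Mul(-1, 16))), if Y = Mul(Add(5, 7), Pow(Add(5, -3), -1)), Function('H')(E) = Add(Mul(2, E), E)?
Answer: -132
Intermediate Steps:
Function('H')(E) = Mul(3, E)
Y = 6 (Y = Mul(12, Pow(2, -1)) = Mul(12, Rational(1, 2)) = 6)
Mul(Y, Add(Add(6, Mul(-1, Function('H')(4))), Mul(-1, 16))) = Mul(6, Add(Add(6, Mul(-1, Mul(3, 4))), Mul(-1, 16))) = Mul(6, Add(Add(6, Mul(-1, 12)), -16)) = Mul(6, Add(Add(6, -12), -16)) = Mul(6, Add(-6, -16)) = Mul(6, -22) = -132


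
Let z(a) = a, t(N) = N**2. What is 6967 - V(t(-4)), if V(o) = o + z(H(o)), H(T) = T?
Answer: 6935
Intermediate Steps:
V(o) = 2*o (V(o) = o + o = 2*o)
6967 - V(t(-4)) = 6967 - 2*(-4)**2 = 6967 - 2*16 = 6967 - 1*32 = 6967 - 32 = 6935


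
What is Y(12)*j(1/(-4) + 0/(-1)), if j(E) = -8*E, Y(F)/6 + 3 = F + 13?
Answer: 264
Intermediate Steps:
Y(F) = 60 + 6*F (Y(F) = -18 + 6*(F + 13) = -18 + 6*(13 + F) = -18 + (78 + 6*F) = 60 + 6*F)
Y(12)*j(1/(-4) + 0/(-1)) = (60 + 6*12)*(-8*(1/(-4) + 0/(-1))) = (60 + 72)*(-8*(1*(-¼) + 0*(-1))) = 132*(-8*(-¼ + 0)) = 132*(-8*(-¼)) = 132*2 = 264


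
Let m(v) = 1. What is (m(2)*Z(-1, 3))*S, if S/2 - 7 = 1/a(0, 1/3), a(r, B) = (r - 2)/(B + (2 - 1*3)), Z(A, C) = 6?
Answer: 88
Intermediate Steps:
a(r, B) = (-2 + r)/(-1 + B) (a(r, B) = (-2 + r)/(B + (2 - 3)) = (-2 + r)/(B - 1) = (-2 + r)/(-1 + B))
S = 44/3 (S = 14 + 2/(((-2 + 0)/(-1 + 1/3))) = 14 + 2/((-2/(-1 + ⅓))) = 14 + 2/((-2/(-⅔))) = 14 + 2/((-3/2*(-2))) = 14 + 2/3 = 14 + 2*(⅓) = 14 + ⅔ = 44/3 ≈ 14.667)
(m(2)*Z(-1, 3))*S = (1*6)*(44/3) = 6*(44/3) = 88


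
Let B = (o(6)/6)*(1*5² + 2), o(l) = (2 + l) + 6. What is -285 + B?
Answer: -222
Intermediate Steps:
o(l) = 8 + l
B = 63 (B = ((8 + 6)/6)*(1*5² + 2) = (14*(⅙))*(1*25 + 2) = 7*(25 + 2)/3 = (7/3)*27 = 63)
-285 + B = -285 + 63 = -222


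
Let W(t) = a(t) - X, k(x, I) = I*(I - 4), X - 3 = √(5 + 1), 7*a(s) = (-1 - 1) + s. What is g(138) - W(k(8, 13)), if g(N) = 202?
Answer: 1320/7 + √6 ≈ 191.02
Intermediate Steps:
a(s) = -2/7 + s/7 (a(s) = ((-1 - 1) + s)/7 = (-2 + s)/7 = -2/7 + s/7)
X = 3 + √6 (X = 3 + √(5 + 1) = 3 + √6 ≈ 5.4495)
k(x, I) = I*(-4 + I)
W(t) = -23/7 - √6 + t/7 (W(t) = (-2/7 + t/7) - (3 + √6) = (-2/7 + t/7) + (-3 - √6) = -23/7 - √6 + t/7)
g(138) - W(k(8, 13)) = 202 - (-23/7 - √6 + (13*(-4 + 13))/7) = 202 - (-23/7 - √6 + (13*9)/7) = 202 - (-23/7 - √6 + (⅐)*117) = 202 - (-23/7 - √6 + 117/7) = 202 - (94/7 - √6) = 202 + (-94/7 + √6) = 1320/7 + √6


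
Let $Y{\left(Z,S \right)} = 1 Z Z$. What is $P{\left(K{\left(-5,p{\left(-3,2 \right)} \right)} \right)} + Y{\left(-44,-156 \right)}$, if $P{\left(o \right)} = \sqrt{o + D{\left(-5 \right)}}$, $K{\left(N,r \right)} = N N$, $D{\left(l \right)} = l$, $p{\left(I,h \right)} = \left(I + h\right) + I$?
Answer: $1936 + 2 \sqrt{5} \approx 1940.5$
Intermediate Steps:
$p{\left(I,h \right)} = h + 2 I$
$K{\left(N,r \right)} = N^{2}$
$P{\left(o \right)} = \sqrt{-5 + o}$ ($P{\left(o \right)} = \sqrt{o - 5} = \sqrt{-5 + o}$)
$Y{\left(Z,S \right)} = Z^{2}$ ($Y{\left(Z,S \right)} = Z Z = Z^{2}$)
$P{\left(K{\left(-5,p{\left(-3,2 \right)} \right)} \right)} + Y{\left(-44,-156 \right)} = \sqrt{-5 + \left(-5\right)^{2}} + \left(-44\right)^{2} = \sqrt{-5 + 25} + 1936 = \sqrt{20} + 1936 = 2 \sqrt{5} + 1936 = 1936 + 2 \sqrt{5}$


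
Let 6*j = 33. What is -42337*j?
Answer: -465707/2 ≈ -2.3285e+5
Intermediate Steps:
j = 11/2 (j = (⅙)*33 = 11/2 ≈ 5.5000)
-42337*j = -42337*11/2 = -465707/2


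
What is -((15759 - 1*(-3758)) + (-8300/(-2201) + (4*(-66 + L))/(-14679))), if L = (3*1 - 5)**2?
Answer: -630686966191/32308479 ≈ -19521.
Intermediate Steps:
L = 4 (L = (3 - 5)**2 = (-2)**2 = 4)
-((15759 - 1*(-3758)) + (-8300/(-2201) + (4*(-66 + L))/(-14679))) = -((15759 - 1*(-3758)) + (-8300/(-2201) + (4*(-66 + 4))/(-14679))) = -((15759 + 3758) + (-8300*(-1/2201) + (4*(-62))*(-1/14679))) = -(19517 + (8300/2201 - 248*(-1/14679))) = -(19517 + (8300/2201 + 248/14679)) = -(19517 + 122381548/32308479) = -1*630686966191/32308479 = -630686966191/32308479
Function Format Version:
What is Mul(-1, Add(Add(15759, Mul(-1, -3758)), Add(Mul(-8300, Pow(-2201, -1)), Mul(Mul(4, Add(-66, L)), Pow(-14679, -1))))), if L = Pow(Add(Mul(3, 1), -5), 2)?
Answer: Rational(-630686966191, 32308479) ≈ -19521.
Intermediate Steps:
L = 4 (L = Pow(Add(3, -5), 2) = Pow(-2, 2) = 4)
Mul(-1, Add(Add(15759, Mul(-1, -3758)), Add(Mul(-8300, Pow(-2201, -1)), Mul(Mul(4, Add(-66, L)), Pow(-14679, -1))))) = Mul(-1, Add(Add(15759, Mul(-1, -3758)), Add(Mul(-8300, Pow(-2201, -1)), Mul(Mul(4, Add(-66, 4)), Pow(-14679, -1))))) = Mul(-1, Add(Add(15759, 3758), Add(Mul(-8300, Rational(-1, 2201)), Mul(Mul(4, -62), Rational(-1, 14679))))) = Mul(-1, Add(19517, Add(Rational(8300, 2201), Mul(-248, Rational(-1, 14679))))) = Mul(-1, Add(19517, Add(Rational(8300, 2201), Rational(248, 14679)))) = Mul(-1, Add(19517, Rational(122381548, 32308479))) = Mul(-1, Rational(630686966191, 32308479)) = Rational(-630686966191, 32308479)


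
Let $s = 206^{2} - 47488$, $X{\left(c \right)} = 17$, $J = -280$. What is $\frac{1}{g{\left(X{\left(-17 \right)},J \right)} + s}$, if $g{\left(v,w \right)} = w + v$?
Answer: $- \frac{1}{5315} \approx -0.00018815$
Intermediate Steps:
$g{\left(v,w \right)} = v + w$
$s = -5052$ ($s = 42436 - 47488 = -5052$)
$\frac{1}{g{\left(X{\left(-17 \right)},J \right)} + s} = \frac{1}{\left(17 - 280\right) - 5052} = \frac{1}{-263 - 5052} = \frac{1}{-5315} = - \frac{1}{5315}$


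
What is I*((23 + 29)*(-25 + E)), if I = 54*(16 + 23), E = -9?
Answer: -3723408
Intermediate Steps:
I = 2106 (I = 54*39 = 2106)
I*((23 + 29)*(-25 + E)) = 2106*((23 + 29)*(-25 - 9)) = 2106*(52*(-34)) = 2106*(-1768) = -3723408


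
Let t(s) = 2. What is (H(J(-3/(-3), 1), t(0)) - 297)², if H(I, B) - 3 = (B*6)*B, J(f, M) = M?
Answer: 72900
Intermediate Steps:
H(I, B) = 3 + 6*B² (H(I, B) = 3 + (B*6)*B = 3 + (6*B)*B = 3 + 6*B²)
(H(J(-3/(-3), 1), t(0)) - 297)² = ((3 + 6*2²) - 297)² = ((3 + 6*4) - 297)² = ((3 + 24) - 297)² = (27 - 297)² = (-270)² = 72900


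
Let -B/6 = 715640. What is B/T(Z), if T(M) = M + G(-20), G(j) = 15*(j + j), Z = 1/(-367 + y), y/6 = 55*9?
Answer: 11176865520/1561799 ≈ 7156.4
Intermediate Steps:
y = 2970 (y = 6*(55*9) = 6*495 = 2970)
B = -4293840 (B = -6*715640 = -4293840)
Z = 1/2603 (Z = 1/(-367 + 2970) = 1/2603 ≈ 0.00038417)
G(j) = 30*j (G(j) = 15*(2*j) = 30*j)
T(M) = -600 + M (T(M) = M + 30*(-20) = M - 600 = -600 + M)
B/T(Z) = -4293840/(-600 + 1/2603) = -4293840/(-1561799/2603) = -4293840*(-2603/1561799) = 11176865520/1561799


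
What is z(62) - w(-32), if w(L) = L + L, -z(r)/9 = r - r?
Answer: 64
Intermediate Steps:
z(r) = 0 (z(r) = -9*(r - r) = -9*0 = 0)
w(L) = 2*L
z(62) - w(-32) = 0 - 2*(-32) = 0 - 1*(-64) = 0 + 64 = 64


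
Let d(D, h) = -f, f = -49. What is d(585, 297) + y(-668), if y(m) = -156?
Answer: -107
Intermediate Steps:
d(D, h) = 49 (d(D, h) = -1*(-49) = 49)
d(585, 297) + y(-668) = 49 - 156 = -107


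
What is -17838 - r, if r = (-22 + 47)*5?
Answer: -17963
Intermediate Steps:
r = 125 (r = 25*5 = 125)
-17838 - r = -17838 - 1*125 = -17838 - 125 = -17963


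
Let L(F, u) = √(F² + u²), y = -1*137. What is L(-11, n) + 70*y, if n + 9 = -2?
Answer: -9590 + 11*√2 ≈ -9574.4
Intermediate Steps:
n = -11 (n = -9 - 2 = -11)
y = -137
L(-11, n) + 70*y = √((-11)² + (-11)²) + 70*(-137) = √(121 + 121) - 9590 = √242 - 9590 = 11*√2 - 9590 = -9590 + 11*√2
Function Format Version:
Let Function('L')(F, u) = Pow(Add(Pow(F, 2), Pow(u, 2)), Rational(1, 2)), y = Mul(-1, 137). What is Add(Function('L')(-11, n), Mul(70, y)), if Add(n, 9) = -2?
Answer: Add(-9590, Mul(11, Pow(2, Rational(1, 2)))) ≈ -9574.4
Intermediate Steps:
n = -11 (n = Add(-9, -2) = -11)
y = -137
Add(Function('L')(-11, n), Mul(70, y)) = Add(Pow(Add(Pow(-11, 2), Pow(-11, 2)), Rational(1, 2)), Mul(70, -137)) = Add(Pow(Add(121, 121), Rational(1, 2)), -9590) = Add(Pow(242, Rational(1, 2)), -9590) = Add(Mul(11, Pow(2, Rational(1, 2))), -9590) = Add(-9590, Mul(11, Pow(2, Rational(1, 2))))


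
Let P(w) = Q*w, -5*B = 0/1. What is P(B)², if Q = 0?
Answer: 0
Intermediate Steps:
B = 0 (B = -0/1 = -0 = -⅕*0 = 0)
P(w) = 0 (P(w) = 0*w = 0)
P(B)² = 0² = 0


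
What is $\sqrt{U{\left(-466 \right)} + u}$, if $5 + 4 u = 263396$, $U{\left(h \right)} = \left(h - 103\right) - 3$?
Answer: $\frac{\sqrt{261103}}{2} \approx 255.49$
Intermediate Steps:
$U{\left(h \right)} = -106 + h$ ($U{\left(h \right)} = \left(-103 + h\right) - 3 = -106 + h$)
$u = \frac{263391}{4}$ ($u = - \frac{5}{4} + \frac{1}{4} \cdot 263396 = - \frac{5}{4} + 65849 = \frac{263391}{4} \approx 65848.0$)
$\sqrt{U{\left(-466 \right)} + u} = \sqrt{\left(-106 - 466\right) + \frac{263391}{4}} = \sqrt{-572 + \frac{263391}{4}} = \sqrt{\frac{261103}{4}} = \frac{\sqrt{261103}}{2}$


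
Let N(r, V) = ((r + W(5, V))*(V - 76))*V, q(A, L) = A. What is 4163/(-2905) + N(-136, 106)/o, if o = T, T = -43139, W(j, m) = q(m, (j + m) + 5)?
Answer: 97549343/125318795 ≈ 0.77841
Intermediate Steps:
W(j, m) = m
N(r, V) = V*(-76 + V)*(V + r) (N(r, V) = ((r + V)*(V - 76))*V = ((V + r)*(-76 + V))*V = ((-76 + V)*(V + r))*V = V*(-76 + V)*(V + r))
o = -43139
4163/(-2905) + N(-136, 106)/o = 4163/(-2905) + (106*(106**2 - 76*106 - 76*(-136) + 106*(-136)))/(-43139) = 4163*(-1/2905) + (106*(11236 - 8056 + 10336 - 14416))*(-1/43139) = -4163/2905 + (106*(-900))*(-1/43139) = -4163/2905 - 95400*(-1/43139) = -4163/2905 + 95400/43139 = 97549343/125318795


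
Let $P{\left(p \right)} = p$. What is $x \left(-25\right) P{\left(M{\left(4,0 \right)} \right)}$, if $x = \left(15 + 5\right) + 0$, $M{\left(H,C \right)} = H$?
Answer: $-2000$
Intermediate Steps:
$x = 20$ ($x = 20 + 0 = 20$)
$x \left(-25\right) P{\left(M{\left(4,0 \right)} \right)} = 20 \left(-25\right) 4 = \left(-500\right) 4 = -2000$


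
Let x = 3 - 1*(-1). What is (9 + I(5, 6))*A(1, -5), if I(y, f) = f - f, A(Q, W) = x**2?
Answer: 144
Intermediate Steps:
x = 4 (x = 3 + 1 = 4)
A(Q, W) = 16 (A(Q, W) = 4**2 = 16)
I(y, f) = 0
(9 + I(5, 6))*A(1, -5) = (9 + 0)*16 = 9*16 = 144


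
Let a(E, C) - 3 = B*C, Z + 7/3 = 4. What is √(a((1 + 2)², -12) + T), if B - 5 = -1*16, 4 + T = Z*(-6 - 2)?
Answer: √1059/3 ≈ 10.847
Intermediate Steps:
Z = 5/3 (Z = -7/3 + 4 = 5/3 ≈ 1.6667)
T = -52/3 (T = -4 + 5*(-6 - 2)/3 = -4 + (5/3)*(-8) = -4 - 40/3 = -52/3 ≈ -17.333)
B = -11 (B = 5 - 1*16 = 5 - 16 = -11)
a(E, C) = 3 - 11*C
√(a((1 + 2)², -12) + T) = √((3 - 11*(-12)) - 52/3) = √((3 + 132) - 52/3) = √(135 - 52/3) = √(353/3) = √1059/3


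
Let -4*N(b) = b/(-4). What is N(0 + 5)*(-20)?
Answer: -25/4 ≈ -6.2500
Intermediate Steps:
N(b) = b/16 (N(b) = -b/(4*(-4)) = -b*(-1)/(4*4) = -(-1)*b/16 = b/16)
N(0 + 5)*(-20) = ((0 + 5)/16)*(-20) = ((1/16)*5)*(-20) = (5/16)*(-20) = -25/4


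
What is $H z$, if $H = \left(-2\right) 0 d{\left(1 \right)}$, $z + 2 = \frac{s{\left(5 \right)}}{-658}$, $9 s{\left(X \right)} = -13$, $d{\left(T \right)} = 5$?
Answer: $0$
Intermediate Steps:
$s{\left(X \right)} = - \frac{13}{9}$ ($s{\left(X \right)} = \frac{1}{9} \left(-13\right) = - \frac{13}{9}$)
$z = - \frac{11831}{5922}$ ($z = -2 - \frac{13}{9 \left(-658\right)} = -2 - - \frac{13}{5922} = -2 + \frac{13}{5922} = - \frac{11831}{5922} \approx -1.9978$)
$H = 0$ ($H = \left(-2\right) 0 \cdot 5 = 0 \cdot 5 = 0$)
$H z = 0 \left(- \frac{11831}{5922}\right) = 0$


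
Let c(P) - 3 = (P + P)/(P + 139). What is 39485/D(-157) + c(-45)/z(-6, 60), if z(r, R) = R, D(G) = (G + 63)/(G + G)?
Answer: 30995733/235 ≈ 1.3190e+5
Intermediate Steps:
D(G) = (63 + G)/(2*G) (D(G) = (63 + G)/((2*G)) = (63 + G)*(1/(2*G)) = (63 + G)/(2*G))
c(P) = 3 + 2*P/(139 + P) (c(P) = 3 + (P + P)/(P + 139) = 3 + (2*P)/(139 + P) = 3 + 2*P/(139 + P))
39485/D(-157) + c(-45)/z(-6, 60) = 39485/(((½)*(63 - 157)/(-157))) + ((417 + 5*(-45))/(139 - 45))/60 = 39485/(((½)*(-1/157)*(-94))) + ((417 - 225)/94)*(1/60) = 39485/(47/157) + ((1/94)*192)*(1/60) = 39485*(157/47) + (96/47)*(1/60) = 6199145/47 + 8/235 = 30995733/235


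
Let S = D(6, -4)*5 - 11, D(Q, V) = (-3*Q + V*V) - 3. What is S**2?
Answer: 1296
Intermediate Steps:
D(Q, V) = -3 + V**2 - 3*Q (D(Q, V) = (-3*Q + V**2) - 3 = (V**2 - 3*Q) - 3 = -3 + V**2 - 3*Q)
S = -36 (S = (-3 + (-4)**2 - 3*6)*5 - 11 = (-3 + 16 - 18)*5 - 11 = -5*5 - 11 = -25 - 11 = -36)
S**2 = (-36)**2 = 1296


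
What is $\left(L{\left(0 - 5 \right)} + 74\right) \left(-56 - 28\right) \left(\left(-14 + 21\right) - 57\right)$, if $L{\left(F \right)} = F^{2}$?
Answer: $415800$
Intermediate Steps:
$\left(L{\left(0 - 5 \right)} + 74\right) \left(-56 - 28\right) \left(\left(-14 + 21\right) - 57\right) = \left(\left(0 - 5\right)^{2} + 74\right) \left(-56 - 28\right) \left(\left(-14 + 21\right) - 57\right) = \left(\left(-5\right)^{2} + 74\right) \left(- 84 \left(7 - 57\right)\right) = \left(25 + 74\right) \left(\left(-84\right) \left(-50\right)\right) = 99 \cdot 4200 = 415800$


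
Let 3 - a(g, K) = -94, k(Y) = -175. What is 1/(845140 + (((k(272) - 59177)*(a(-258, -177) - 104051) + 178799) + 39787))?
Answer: 1/6170941534 ≈ 1.6205e-10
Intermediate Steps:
a(g, K) = 97 (a(g, K) = 3 - 1*(-94) = 3 + 94 = 97)
1/(845140 + (((k(272) - 59177)*(a(-258, -177) - 104051) + 178799) + 39787)) = 1/(845140 + (((-175 - 59177)*(97 - 104051) + 178799) + 39787)) = 1/(845140 + ((-59352*(-103954) + 178799) + 39787)) = 1/(845140 + ((6169877808 + 178799) + 39787)) = 1/(845140 + (6170056607 + 39787)) = 1/(845140 + 6170096394) = 1/6170941534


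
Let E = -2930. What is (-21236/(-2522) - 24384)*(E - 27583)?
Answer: 937896571878/1261 ≈ 7.4377e+8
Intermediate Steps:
(-21236/(-2522) - 24384)*(E - 27583) = (-21236/(-2522) - 24384)*(-2930 - 27583) = (-21236*(-1/2522) - 24384)*(-30513) = (10618/1261 - 24384)*(-30513) = -30737606/1261*(-30513) = 937896571878/1261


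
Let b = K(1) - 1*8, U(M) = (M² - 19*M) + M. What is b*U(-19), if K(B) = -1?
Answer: -6327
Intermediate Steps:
U(M) = M² - 18*M
b = -9 (b = -1 - 1*8 = -1 - 8 = -9)
b*U(-19) = -(-171)*(-18 - 19) = -(-171)*(-37) = -9*703 = -6327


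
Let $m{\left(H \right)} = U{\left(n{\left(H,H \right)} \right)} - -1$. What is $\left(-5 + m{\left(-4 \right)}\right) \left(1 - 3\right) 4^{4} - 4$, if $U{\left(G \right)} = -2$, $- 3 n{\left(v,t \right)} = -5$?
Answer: $3068$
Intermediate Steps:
$n{\left(v,t \right)} = \frac{5}{3}$ ($n{\left(v,t \right)} = \left(- \frac{1}{3}\right) \left(-5\right) = \frac{5}{3}$)
$m{\left(H \right)} = -1$ ($m{\left(H \right)} = -2 - -1 = -2 + 1 = -1$)
$\left(-5 + m{\left(-4 \right)}\right) \left(1 - 3\right) 4^{4} - 4 = \left(-5 - 1\right) \left(1 - 3\right) 4^{4} - 4 = \left(-6\right) \left(-2\right) 256 - 4 = 12 \cdot 256 - 4 = 3072 - 4 = 3068$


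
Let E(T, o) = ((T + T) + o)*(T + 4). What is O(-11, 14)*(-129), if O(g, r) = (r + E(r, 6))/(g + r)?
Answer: -26918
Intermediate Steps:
E(T, o) = (4 + T)*(o + 2*T) (E(T, o) = (2*T + o)*(4 + T) = (o + 2*T)*(4 + T) = (4 + T)*(o + 2*T))
O(g, r) = (24 + 2*r² + 15*r)/(g + r) (O(g, r) = (r + (2*r² + 4*6 + 8*r + r*6))/(g + r) = (r + (2*r² + 24 + 8*r + 6*r))/(g + r) = (r + (24 + 2*r² + 14*r))/(g + r) = (24 + 2*r² + 15*r)/(g + r))
O(-11, 14)*(-129) = ((24 + 2*14² + 15*14)/(-11 + 14))*(-129) = ((24 + 2*196 + 210)/3)*(-129) = ((24 + 392 + 210)/3)*(-129) = ((⅓)*626)*(-129) = (626/3)*(-129) = -26918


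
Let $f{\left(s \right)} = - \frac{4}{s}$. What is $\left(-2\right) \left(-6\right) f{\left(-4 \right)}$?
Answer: $12$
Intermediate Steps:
$\left(-2\right) \left(-6\right) f{\left(-4 \right)} = \left(-2\right) \left(-6\right) \left(- \frac{4}{-4}\right) = 12 \left(\left(-4\right) \left(- \frac{1}{4}\right)\right) = 12 \cdot 1 = 12$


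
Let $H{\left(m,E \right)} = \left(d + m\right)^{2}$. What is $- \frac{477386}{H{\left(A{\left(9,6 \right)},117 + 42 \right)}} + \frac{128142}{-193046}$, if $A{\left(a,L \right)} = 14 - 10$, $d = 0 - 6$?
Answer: $- \frac{3291356083}{27578} \approx -1.1935 \cdot 10^{5}$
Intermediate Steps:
$d = -6$
$A{\left(a,L \right)} = 4$ ($A{\left(a,L \right)} = 14 - 10 = 4$)
$H{\left(m,E \right)} = \left(-6 + m\right)^{2}$
$- \frac{477386}{H{\left(A{\left(9,6 \right)},117 + 42 \right)}} + \frac{128142}{-193046} = - \frac{477386}{\left(-6 + 4\right)^{2}} + \frac{128142}{-193046} = - \frac{477386}{\left(-2\right)^{2}} + 128142 \left(- \frac{1}{193046}\right) = - \frac{477386}{4} - \frac{9153}{13789} = \left(-477386\right) \frac{1}{4} - \frac{9153}{13789} = - \frac{238693}{2} - \frac{9153}{13789} = - \frac{3291356083}{27578}$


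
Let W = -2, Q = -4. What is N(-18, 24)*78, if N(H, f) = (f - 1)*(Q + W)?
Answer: -10764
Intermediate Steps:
N(H, f) = 6 - 6*f (N(H, f) = (f - 1)*(-4 - 2) = (-1 + f)*(-6) = 6 - 6*f)
N(-18, 24)*78 = (6 - 6*24)*78 = (6 - 144)*78 = -138*78 = -10764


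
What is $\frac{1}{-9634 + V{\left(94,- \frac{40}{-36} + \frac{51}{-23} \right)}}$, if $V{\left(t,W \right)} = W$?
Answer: $- \frac{207}{1994467} \approx -0.00010379$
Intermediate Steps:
$\frac{1}{-9634 + V{\left(94,- \frac{40}{-36} + \frac{51}{-23} \right)}} = \frac{1}{-9634 + \left(- \frac{40}{-36} + \frac{51}{-23}\right)} = \frac{1}{-9634 + \left(\left(-40\right) \left(- \frac{1}{36}\right) + 51 \left(- \frac{1}{23}\right)\right)} = \frac{1}{-9634 + \left(\frac{10}{9} - \frac{51}{23}\right)} = \frac{1}{-9634 - \frac{229}{207}} = \frac{1}{- \frac{1994467}{207}} = - \frac{207}{1994467}$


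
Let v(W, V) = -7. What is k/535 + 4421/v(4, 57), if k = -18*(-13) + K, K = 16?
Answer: -472697/749 ≈ -631.10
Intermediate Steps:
k = 250 (k = -18*(-13) + 16 = 234 + 16 = 250)
k/535 + 4421/v(4, 57) = 250/535 + 4421/(-7) = 250*(1/535) + 4421*(-1/7) = 50/107 - 4421/7 = -472697/749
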